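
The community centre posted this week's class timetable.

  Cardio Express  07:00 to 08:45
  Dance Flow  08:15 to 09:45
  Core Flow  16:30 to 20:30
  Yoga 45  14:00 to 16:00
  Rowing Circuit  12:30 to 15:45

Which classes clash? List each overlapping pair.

Check each pair: they overlap iff neither finishes before the other starts.
Sorted by start: Cardio Express, Dance Flow, Rowing Circuit, Yoga 45, Core Flow.
Dance Flow starts before Cardio Express ends → Cardio Express and Dance Flow overlap.
Rowing Circuit starts after Cardio Express ends — done with Cardio Express.
Rowing Circuit starts after Dance Flow ends — done with Dance Flow.
Yoga 45 starts before Rowing Circuit ends → Rowing Circuit and Yoga 45 overlap.
Core Flow starts after Rowing Circuit ends.
Core Flow starts after Yoga 45 ends.

Cardio Express & Dance Flow, Rowing Circuit & Yoga 45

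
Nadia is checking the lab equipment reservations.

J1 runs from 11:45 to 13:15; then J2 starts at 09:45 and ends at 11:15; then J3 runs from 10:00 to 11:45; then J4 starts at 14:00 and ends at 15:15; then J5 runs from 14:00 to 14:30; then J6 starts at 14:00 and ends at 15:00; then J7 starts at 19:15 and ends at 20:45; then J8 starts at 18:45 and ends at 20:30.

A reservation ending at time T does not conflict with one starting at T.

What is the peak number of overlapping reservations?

3

Walk through starts and ends in time order (an end at T is processed before a start at T):
09:45 start J2 → 1
10:00 start J3 → 2
11:15 end J2 → 1
11:45 end J3 → 0
11:45 start J1 → 1
13:15 end J1 → 0
14:00 start J4 → 1
14:00 start J5 → 2
14:00 start J6 → 3
14:30 end J5 → 2
15:00 end J6 → 1
15:15 end J4 → 0
18:45 start J8 → 1
19:15 start J7 → 2
20:30 end J8 → 1
20:45 end J7 → 0
Peak is 3, at 14:00 (J4, J5, J6).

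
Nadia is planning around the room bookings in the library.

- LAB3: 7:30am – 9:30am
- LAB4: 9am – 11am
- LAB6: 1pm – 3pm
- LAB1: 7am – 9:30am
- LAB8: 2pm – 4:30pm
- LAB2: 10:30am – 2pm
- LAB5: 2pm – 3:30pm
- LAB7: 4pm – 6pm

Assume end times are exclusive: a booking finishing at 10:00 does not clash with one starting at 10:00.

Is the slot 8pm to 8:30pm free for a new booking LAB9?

Yes — the slot is free

LAB1: ends 9:30am at or before LAB9 starts 8pm → clear.
LAB3: ends 9:30am at or before LAB9 starts 8pm → clear.
LAB4: ends 11am at or before LAB9 starts 8pm → clear.
LAB2: ends 2pm at or before LAB9 starts 8pm → clear.
LAB6: ends 3pm at or before LAB9 starts 8pm → clear.
LAB5: ends 3:30pm at or before LAB9 starts 8pm → clear.
LAB8: ends 4:30pm at or before LAB9 starts 8pm → clear.
LAB7: ends 6pm at or before LAB9 starts 8pm → clear.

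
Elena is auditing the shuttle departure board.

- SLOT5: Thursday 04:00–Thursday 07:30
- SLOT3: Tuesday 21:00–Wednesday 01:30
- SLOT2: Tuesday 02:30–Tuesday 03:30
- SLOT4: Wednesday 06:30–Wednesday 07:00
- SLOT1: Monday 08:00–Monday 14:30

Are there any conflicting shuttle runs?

Sorted by start: SLOT1, SLOT2, SLOT3, SLOT4, SLOT5.
SLOT2 starts after SLOT1 ends, so nothing later overlaps SLOT1 either.
SLOT3 starts after SLOT2 ends, so nothing later overlaps SLOT2 either.
SLOT4 starts after SLOT3 ends, so nothing later overlaps SLOT3 either.
SLOT5 starts after SLOT4 ends.
Every pair is clear; the schedule has no overlaps.

No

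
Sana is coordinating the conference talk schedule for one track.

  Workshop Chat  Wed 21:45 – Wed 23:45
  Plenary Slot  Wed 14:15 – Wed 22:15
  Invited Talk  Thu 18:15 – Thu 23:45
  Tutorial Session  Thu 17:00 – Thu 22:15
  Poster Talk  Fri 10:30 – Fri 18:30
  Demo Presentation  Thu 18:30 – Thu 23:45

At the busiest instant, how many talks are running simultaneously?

Sweep the timeline, counting +1 at each start and −1 at each end (ends before starts at a tie):
Wed 14:15 start Plenary Slot → 1
Wed 21:45 start Workshop Chat → 2
Wed 22:15 end Plenary Slot → 1
Wed 23:45 end Workshop Chat → 0
Thu 17:00 start Tutorial Session → 1
Thu 18:15 start Invited Talk → 2
Thu 18:30 start Demo Presentation → 3
Thu 22:15 end Tutorial Session → 2
Thu 23:45 end Demo Presentation → 1
Thu 23:45 end Invited Talk → 0
Fri 10:30 start Poster Talk → 1
Fri 18:30 end Poster Talk → 0
Peak is 3, at Thu 18:30 (Demo Presentation, Invited Talk, Tutorial Session).

3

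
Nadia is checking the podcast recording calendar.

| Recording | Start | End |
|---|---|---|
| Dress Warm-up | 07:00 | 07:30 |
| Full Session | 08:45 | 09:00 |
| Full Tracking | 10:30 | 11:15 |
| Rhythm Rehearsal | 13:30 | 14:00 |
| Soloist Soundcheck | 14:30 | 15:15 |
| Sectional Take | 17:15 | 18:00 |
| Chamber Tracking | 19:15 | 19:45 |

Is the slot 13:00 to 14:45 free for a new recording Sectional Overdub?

No — it overlaps Rhythm Rehearsal, Soloist Soundcheck

Dress Warm-up: ends 07:30 at or before Sectional Overdub starts 13:00 → clear.
Full Session: ends 09:00 at or before Sectional Overdub starts 13:00 → clear.
Full Tracking: ends 11:15 at or before Sectional Overdub starts 13:00 → clear.
Rhythm Rehearsal: starts 13:30 before Sectional Overdub ends 14:45, and ends 14:00 after Sectional Overdub starts 13:00 → overlap.
Soloist Soundcheck: starts 14:30 before Sectional Overdub ends 14:45, and ends 15:15 after Sectional Overdub starts 13:00 → overlap.
Sectional Take: starts 17:15 at or after Sectional Overdub ends 14:45 → clear.
Chamber Tracking: starts 19:15 at or after Sectional Overdub ends 14:45 → clear.
Sectional Overdub overlaps Rhythm Rehearsal, Soloist Soundcheck.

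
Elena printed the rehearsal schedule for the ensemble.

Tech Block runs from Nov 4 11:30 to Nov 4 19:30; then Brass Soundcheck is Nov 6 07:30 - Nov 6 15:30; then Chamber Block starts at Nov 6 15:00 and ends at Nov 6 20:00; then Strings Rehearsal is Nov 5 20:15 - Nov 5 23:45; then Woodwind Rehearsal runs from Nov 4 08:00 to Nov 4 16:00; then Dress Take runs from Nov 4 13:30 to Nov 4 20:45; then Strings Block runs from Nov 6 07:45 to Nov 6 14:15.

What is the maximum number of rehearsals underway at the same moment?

Walk through starts and ends in time order (an end at T is processed before a start at T):
Nov 4 08:00 start Woodwind Rehearsal → 1
Nov 4 11:30 start Tech Block → 2
Nov 4 13:30 start Dress Take → 3
Nov 4 16:00 end Woodwind Rehearsal → 2
Nov 4 19:30 end Tech Block → 1
Nov 4 20:45 end Dress Take → 0
Nov 5 20:15 start Strings Rehearsal → 1
Nov 5 23:45 end Strings Rehearsal → 0
Nov 6 07:30 start Brass Soundcheck → 1
Nov 6 07:45 start Strings Block → 2
Nov 6 14:15 end Strings Block → 1
Nov 6 15:00 start Chamber Block → 2
Nov 6 15:30 end Brass Soundcheck → 1
Nov 6 20:00 end Chamber Block → 0
Peak is 3, at Nov 4 13:30 (Dress Take, Tech Block, Woodwind Rehearsal).

3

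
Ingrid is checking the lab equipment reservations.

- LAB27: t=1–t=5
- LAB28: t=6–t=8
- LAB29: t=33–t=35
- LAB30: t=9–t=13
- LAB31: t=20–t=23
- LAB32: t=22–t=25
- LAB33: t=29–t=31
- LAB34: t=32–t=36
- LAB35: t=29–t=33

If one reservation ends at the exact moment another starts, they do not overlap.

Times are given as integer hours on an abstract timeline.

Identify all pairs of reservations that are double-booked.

LAB29 & LAB34, LAB31 & LAB32, LAB33 & LAB35, LAB34 & LAB35

Sorted by start: LAB27, LAB28, LAB30, LAB31, LAB32, LAB33, LAB35, LAB34, LAB29.
LAB28 starts after LAB27 ends; LAB27 is clear from here.
LAB30 starts after LAB28 ends; LAB28 is clear from here.
LAB31 starts after LAB30 ends; LAB30 is clear from here.
LAB32 starts before LAB31 ends → LAB31 and LAB32 overlap.
LAB33 starts after LAB31 ends; LAB31 is clear from here.
LAB33 starts after LAB32 ends; LAB32 is clear from here.
LAB35 starts before LAB33 ends → LAB33 and LAB35 overlap.
LAB34 starts after LAB33 ends; LAB33 is clear from here.
LAB34 starts before LAB35 ends → LAB35 and LAB34 overlap.
LAB29 starts exactly when LAB35 ends (back-to-back, no overlap).
LAB29 starts before LAB34 ends → LAB34 and LAB29 overlap.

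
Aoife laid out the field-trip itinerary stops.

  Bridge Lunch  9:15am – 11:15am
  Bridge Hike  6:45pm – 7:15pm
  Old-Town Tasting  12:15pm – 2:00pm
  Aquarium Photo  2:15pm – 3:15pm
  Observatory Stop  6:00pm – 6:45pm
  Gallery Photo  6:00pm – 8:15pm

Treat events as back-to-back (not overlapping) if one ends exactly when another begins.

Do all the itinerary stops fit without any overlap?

No

Sorted by start: Bridge Lunch, Old-Town Tasting, Aquarium Photo, Observatory Stop, Gallery Photo, Bridge Hike.
Old-Town Tasting starts after Bridge Lunch ends; Bridge Lunch is clear from here.
Aquarium Photo starts after Old-Town Tasting ends; Old-Town Tasting is clear from here.
Observatory Stop starts after Aquarium Photo ends; Aquarium Photo is clear from here.
Gallery Photo starts before Observatory Stop ends → Observatory Stop and Gallery Photo overlap.
That's a conflict, so the schedule is not conflict-free.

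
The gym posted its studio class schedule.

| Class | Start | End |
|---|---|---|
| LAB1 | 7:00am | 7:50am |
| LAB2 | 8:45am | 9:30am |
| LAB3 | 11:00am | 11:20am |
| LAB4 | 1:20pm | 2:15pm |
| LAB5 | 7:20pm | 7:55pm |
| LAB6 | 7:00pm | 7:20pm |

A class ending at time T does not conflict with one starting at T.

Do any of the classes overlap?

No

Sorted by start: LAB1, LAB2, LAB3, LAB4, LAB6, LAB5.
LAB2 starts after LAB1 ends, so LAB1 has no further overlaps.
LAB3 starts after LAB2 ends, so LAB2 has no further overlaps.
LAB4 starts after LAB3 ends, so LAB3 has no further overlaps.
LAB6 starts after LAB4 ends, so LAB4 has no further overlaps.
LAB5 starts exactly when LAB6 ends (back-to-back, no overlap).
Every pair is clear; the schedule has no overlaps.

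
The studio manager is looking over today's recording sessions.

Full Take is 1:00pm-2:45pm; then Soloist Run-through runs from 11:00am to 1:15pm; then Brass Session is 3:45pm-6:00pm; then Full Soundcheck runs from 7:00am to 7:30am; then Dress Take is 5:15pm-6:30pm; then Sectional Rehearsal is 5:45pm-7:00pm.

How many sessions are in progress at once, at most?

3

Sweep the timeline, counting +1 at each start and −1 at each end (ends before starts at a tie):
7:00am start Full Soundcheck → 1
7:30am end Full Soundcheck → 0
11:00am start Soloist Run-through → 1
1:00pm start Full Take → 2
1:15pm end Soloist Run-through → 1
2:45pm end Full Take → 0
3:45pm start Brass Session → 1
5:15pm start Dress Take → 2
5:45pm start Sectional Rehearsal → 3
6:00pm end Brass Session → 2
6:30pm end Dress Take → 1
7:00pm end Sectional Rehearsal → 0
Peak is 3, at 5:45pm (Brass Session, Dress Take, Sectional Rehearsal).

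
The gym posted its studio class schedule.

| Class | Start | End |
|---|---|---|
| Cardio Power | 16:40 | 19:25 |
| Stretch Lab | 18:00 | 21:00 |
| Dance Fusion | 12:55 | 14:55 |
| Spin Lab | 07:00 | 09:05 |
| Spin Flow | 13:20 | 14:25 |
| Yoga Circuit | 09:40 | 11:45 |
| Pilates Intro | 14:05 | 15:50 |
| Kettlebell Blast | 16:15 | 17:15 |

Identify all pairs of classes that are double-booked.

Sorted by start: Spin Lab, Yoga Circuit, Dance Fusion, Spin Flow, Pilates Intro, Kettlebell Blast, Cardio Power, Stretch Lab.
Yoga Circuit starts after Spin Lab ends; Spin Lab is clear from here.
Dance Fusion starts after Yoga Circuit ends; Yoga Circuit is clear from here.
Spin Flow starts before Dance Fusion ends → Dance Fusion and Spin Flow overlap.
Pilates Intro starts before Dance Fusion ends → Dance Fusion and Pilates Intro overlap.
Kettlebell Blast starts after Dance Fusion ends; Dance Fusion is clear from here.
Pilates Intro starts before Spin Flow ends → Spin Flow and Pilates Intro overlap.
Kettlebell Blast starts after Spin Flow ends; Spin Flow is clear from here.
Kettlebell Blast starts after Pilates Intro ends; Pilates Intro is clear from here.
Cardio Power starts before Kettlebell Blast ends → Kettlebell Blast and Cardio Power overlap.
Stretch Lab starts after Kettlebell Blast ends.
Stretch Lab starts before Cardio Power ends → Cardio Power and Stretch Lab overlap.

Cardio Power & Kettlebell Blast, Cardio Power & Stretch Lab, Dance Fusion & Pilates Intro, Dance Fusion & Spin Flow, Pilates Intro & Spin Flow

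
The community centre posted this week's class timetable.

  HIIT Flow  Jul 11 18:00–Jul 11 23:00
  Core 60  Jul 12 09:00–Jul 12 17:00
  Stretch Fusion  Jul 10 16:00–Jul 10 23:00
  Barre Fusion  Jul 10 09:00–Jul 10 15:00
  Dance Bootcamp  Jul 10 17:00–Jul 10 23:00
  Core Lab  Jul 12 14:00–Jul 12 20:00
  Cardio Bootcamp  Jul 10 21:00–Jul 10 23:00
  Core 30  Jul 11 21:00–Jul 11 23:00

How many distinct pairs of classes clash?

Sorted by start: Barre Fusion, Stretch Fusion, Dance Bootcamp, Cardio Bootcamp, HIIT Flow, Core 30, Core 60, Core Lab.
Stretch Fusion starts after Barre Fusion ends; Barre Fusion is clear from here.
Dance Bootcamp starts before Stretch Fusion ends → Stretch Fusion and Dance Bootcamp overlap.
Cardio Bootcamp starts before Stretch Fusion ends → Stretch Fusion and Cardio Bootcamp overlap.
HIIT Flow starts after Stretch Fusion ends; Stretch Fusion is clear from here.
Cardio Bootcamp starts before Dance Bootcamp ends → Dance Bootcamp and Cardio Bootcamp overlap.
HIIT Flow starts after Dance Bootcamp ends; Dance Bootcamp is clear from here.
HIIT Flow starts after Cardio Bootcamp ends; Cardio Bootcamp is clear from here.
Core 30 starts before HIIT Flow ends → HIIT Flow and Core 30 overlap.
Core 60 starts after HIIT Flow ends; HIIT Flow is clear from here.
Core 60 starts after Core 30 ends; Core 30 is clear from here.
Core Lab starts before Core 60 ends → Core 60 and Core Lab overlap.
Overlapping pairs: Cardio Bootcamp & Dance Bootcamp, Cardio Bootcamp & Stretch Fusion, Core 30 & HIIT Flow, Core 60 & Core Lab, Dance Bootcamp & Stretch Fusion — 5 in total.

5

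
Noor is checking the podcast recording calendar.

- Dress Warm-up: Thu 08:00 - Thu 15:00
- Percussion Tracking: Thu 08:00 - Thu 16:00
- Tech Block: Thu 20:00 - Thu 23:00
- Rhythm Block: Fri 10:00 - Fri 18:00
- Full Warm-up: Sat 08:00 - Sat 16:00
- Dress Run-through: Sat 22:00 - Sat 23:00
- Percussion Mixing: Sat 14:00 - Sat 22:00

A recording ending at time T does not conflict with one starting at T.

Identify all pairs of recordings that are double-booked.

Sorted by start: Dress Warm-up, Percussion Tracking, Tech Block, Rhythm Block, Full Warm-up, Percussion Mixing, Dress Run-through.
Percussion Tracking starts before Dress Warm-up ends → Dress Warm-up and Percussion Tracking overlap.
Tech Block starts after Dress Warm-up ends, so Dress Warm-up has no further overlaps.
Tech Block starts after Percussion Tracking ends, so Percussion Tracking has no further overlaps.
Rhythm Block starts after Tech Block ends, so Tech Block has no further overlaps.
Full Warm-up starts after Rhythm Block ends, so Rhythm Block has no further overlaps.
Percussion Mixing starts before Full Warm-up ends → Full Warm-up and Percussion Mixing overlap.
Dress Run-through starts after Full Warm-up ends.
Dress Run-through starts exactly when Percussion Mixing ends (back-to-back, no overlap).

Dress Warm-up & Percussion Tracking, Full Warm-up & Percussion Mixing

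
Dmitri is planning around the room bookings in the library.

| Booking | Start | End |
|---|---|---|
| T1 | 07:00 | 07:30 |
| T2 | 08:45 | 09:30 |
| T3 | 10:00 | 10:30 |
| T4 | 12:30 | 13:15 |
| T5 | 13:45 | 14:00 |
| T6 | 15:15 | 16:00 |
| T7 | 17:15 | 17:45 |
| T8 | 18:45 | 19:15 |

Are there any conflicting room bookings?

Sorted by start: T1, T2, T3, T4, T5, T6, T7, T8.
T2 starts after T1 ends — done with T1.
T3 starts after T2 ends — done with T2.
T4 starts after T3 ends — done with T3.
T5 starts after T4 ends — done with T4.
T6 starts after T5 ends — done with T5.
T7 starts after T6 ends — done with T6.
T8 starts after T7 ends.
Every pair is clear; the schedule has no overlaps.

No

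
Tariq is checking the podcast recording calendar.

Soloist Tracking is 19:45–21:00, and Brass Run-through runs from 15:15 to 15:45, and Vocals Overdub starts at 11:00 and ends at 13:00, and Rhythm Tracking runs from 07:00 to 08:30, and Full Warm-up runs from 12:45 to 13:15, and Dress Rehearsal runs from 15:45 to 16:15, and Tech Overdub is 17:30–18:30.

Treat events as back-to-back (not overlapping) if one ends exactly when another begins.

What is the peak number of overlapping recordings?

2

Sweep the timeline, counting +1 at each start and −1 at each end (ends before starts at a tie):
07:00 start Rhythm Tracking → 1
08:30 end Rhythm Tracking → 0
11:00 start Vocals Overdub → 1
12:45 start Full Warm-up → 2
13:00 end Vocals Overdub → 1
13:15 end Full Warm-up → 0
15:15 start Brass Run-through → 1
15:45 end Brass Run-through → 0
15:45 start Dress Rehearsal → 1
16:15 end Dress Rehearsal → 0
17:30 start Tech Overdub → 1
18:30 end Tech Overdub → 0
19:45 start Soloist Tracking → 1
21:00 end Soloist Tracking → 0
Peak is 2, at 12:45 (Full Warm-up, Vocals Overdub).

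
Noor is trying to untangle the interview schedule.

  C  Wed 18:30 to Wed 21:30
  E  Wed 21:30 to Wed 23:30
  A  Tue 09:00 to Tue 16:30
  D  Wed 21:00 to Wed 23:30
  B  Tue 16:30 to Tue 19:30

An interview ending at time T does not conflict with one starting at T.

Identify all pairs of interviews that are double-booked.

C & D, D & E

Check each pair: they overlap iff neither finishes before the other starts.
Sorted by start: A, B, C, D, E.
B starts exactly when A ends (back-to-back, no overlap), so nothing later overlaps A either.
C starts after B ends, so nothing later overlaps B either.
D starts before C ends → C and D overlap.
E starts exactly when C ends (back-to-back, no overlap).
E starts before D ends → D and E overlap.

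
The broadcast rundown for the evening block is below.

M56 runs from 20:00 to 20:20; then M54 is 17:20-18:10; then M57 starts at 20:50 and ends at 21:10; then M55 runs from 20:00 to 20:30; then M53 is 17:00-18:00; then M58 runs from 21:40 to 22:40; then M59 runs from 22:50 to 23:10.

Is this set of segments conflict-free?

Two intervals overlap when each starts before the other ends.
Sorted by start: M53, M54, M55, M56, M57, M58, M59.
M54 starts before M53 ends → M53 and M54 overlap.
That's a conflict, so the schedule is not conflict-free.

No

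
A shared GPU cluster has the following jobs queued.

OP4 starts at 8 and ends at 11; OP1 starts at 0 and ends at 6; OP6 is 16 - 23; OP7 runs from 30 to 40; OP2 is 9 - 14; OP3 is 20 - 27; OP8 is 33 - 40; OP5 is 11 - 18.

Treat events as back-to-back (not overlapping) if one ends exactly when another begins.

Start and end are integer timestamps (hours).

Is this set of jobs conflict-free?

No

Sorted by start: OP1, OP4, OP2, OP5, OP6, OP3, OP7, OP8.
OP4 starts after OP1 ends, so OP1 has no further overlaps.
OP2 starts before OP4 ends → OP4 and OP2 overlap.
That's a conflict, so the schedule is not conflict-free.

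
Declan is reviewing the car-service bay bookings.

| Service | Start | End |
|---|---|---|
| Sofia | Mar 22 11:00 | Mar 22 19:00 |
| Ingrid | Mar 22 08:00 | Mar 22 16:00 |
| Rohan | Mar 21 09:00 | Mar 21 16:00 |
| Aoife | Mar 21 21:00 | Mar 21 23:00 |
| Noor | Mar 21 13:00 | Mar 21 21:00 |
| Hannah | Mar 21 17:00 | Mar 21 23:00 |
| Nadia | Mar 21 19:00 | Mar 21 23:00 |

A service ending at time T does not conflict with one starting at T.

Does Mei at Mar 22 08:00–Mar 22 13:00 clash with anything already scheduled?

Yes — it overlaps Ingrid, Sofia

Rohan: ends Mar 21 16:00 at or before Mei starts Mar 22 08:00 → clear.
Noor: ends Mar 21 21:00 at or before Mei starts Mar 22 08:00 → clear.
Hannah: ends Mar 21 23:00 at or before Mei starts Mar 22 08:00 → clear.
Nadia: ends Mar 21 23:00 at or before Mei starts Mar 22 08:00 → clear.
Aoife: ends Mar 21 23:00 at or before Mei starts Mar 22 08:00 → clear.
Ingrid: starts Mar 22 08:00 before Mei ends Mar 22 13:00, and ends Mar 22 16:00 after Mei starts Mar 22 08:00 → overlap.
Sofia: starts Mar 22 11:00 before Mei ends Mar 22 13:00, and ends Mar 22 19:00 after Mei starts Mar 22 08:00 → overlap.
Mei overlaps Ingrid, Sofia.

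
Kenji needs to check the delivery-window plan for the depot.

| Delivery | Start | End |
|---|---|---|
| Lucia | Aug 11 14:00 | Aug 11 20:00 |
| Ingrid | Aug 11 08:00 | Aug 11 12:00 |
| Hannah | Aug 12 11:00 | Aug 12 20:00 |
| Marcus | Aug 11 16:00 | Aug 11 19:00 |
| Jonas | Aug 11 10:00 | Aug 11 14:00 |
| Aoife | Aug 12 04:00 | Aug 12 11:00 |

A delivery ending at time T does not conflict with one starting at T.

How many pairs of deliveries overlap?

Sorted by start: Ingrid, Jonas, Lucia, Marcus, Aoife, Hannah.
Jonas starts before Ingrid ends → Ingrid and Jonas overlap.
Lucia starts after Ingrid ends, so Ingrid has no further overlaps.
Lucia starts exactly when Jonas ends (back-to-back, no overlap), so Jonas has no further overlaps.
Marcus starts before Lucia ends → Lucia and Marcus overlap.
Aoife starts after Lucia ends, so Lucia has no further overlaps.
Aoife starts after Marcus ends, so Marcus has no further overlaps.
Hannah starts exactly when Aoife ends (back-to-back, no overlap).
Overlapping pairs: Ingrid & Jonas, Lucia & Marcus — 2 in total.

2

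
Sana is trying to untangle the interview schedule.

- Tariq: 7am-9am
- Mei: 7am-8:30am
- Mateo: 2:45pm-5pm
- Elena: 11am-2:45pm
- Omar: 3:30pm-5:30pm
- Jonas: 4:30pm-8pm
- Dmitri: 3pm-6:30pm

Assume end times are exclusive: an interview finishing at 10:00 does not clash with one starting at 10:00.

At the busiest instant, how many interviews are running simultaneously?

4

Walk through starts and ends in time order (an end at T is processed before a start at T):
7am start Mei → 1
7am start Tariq → 2
8:30am end Mei → 1
9am end Tariq → 0
11am start Elena → 1
2:45pm end Elena → 0
2:45pm start Mateo → 1
3pm start Dmitri → 2
3:30pm start Omar → 3
4:30pm start Jonas → 4
5pm end Mateo → 3
5:30pm end Omar → 2
6:30pm end Dmitri → 1
8pm end Jonas → 0
Peak is 4, at 4:30pm (Dmitri, Jonas, Mateo, Omar).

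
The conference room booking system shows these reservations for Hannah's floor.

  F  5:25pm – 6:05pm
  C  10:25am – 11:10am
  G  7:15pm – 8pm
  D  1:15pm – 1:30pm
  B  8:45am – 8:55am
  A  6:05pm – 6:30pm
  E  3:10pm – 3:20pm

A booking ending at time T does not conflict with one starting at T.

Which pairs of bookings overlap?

Sorted by start: B, C, D, E, F, A, G.
C starts after B ends, so nothing later overlaps B either.
D starts after C ends, so nothing later overlaps C either.
E starts after D ends, so nothing later overlaps D either.
F starts after E ends, so nothing later overlaps E either.
A starts exactly when F ends (back-to-back, no overlap), so nothing later overlaps F either.
G starts after A ends.

no conflicts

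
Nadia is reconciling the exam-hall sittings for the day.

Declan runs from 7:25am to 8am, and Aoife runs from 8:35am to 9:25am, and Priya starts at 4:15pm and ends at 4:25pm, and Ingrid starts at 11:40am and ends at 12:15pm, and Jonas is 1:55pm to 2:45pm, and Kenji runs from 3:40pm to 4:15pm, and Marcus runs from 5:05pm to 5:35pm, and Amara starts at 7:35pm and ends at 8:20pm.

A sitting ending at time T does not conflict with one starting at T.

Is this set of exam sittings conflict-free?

Check each pair: they overlap iff neither finishes before the other starts.
Sorted by start: Declan, Aoife, Ingrid, Jonas, Kenji, Priya, Marcus, Amara.
Aoife starts after Declan ends; Declan is clear from here.
Ingrid starts after Aoife ends; Aoife is clear from here.
Jonas starts after Ingrid ends; Ingrid is clear from here.
Kenji starts after Jonas ends; Jonas is clear from here.
Priya starts exactly when Kenji ends (back-to-back, no overlap); Kenji is clear from here.
Marcus starts after Priya ends; Priya is clear from here.
Amara starts after Marcus ends.
Every pair is clear; the schedule has no overlaps.

Yes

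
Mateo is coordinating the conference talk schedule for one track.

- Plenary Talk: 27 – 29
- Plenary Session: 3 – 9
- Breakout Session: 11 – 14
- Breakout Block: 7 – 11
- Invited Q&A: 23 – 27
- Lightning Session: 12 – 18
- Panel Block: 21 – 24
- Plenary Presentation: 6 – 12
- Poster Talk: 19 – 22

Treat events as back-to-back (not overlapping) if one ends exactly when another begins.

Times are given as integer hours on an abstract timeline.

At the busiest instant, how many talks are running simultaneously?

3

Sort all start/end points and keep a running count:
3 start Plenary Session → 1
6 start Plenary Presentation → 2
7 start Breakout Block → 3
9 end Plenary Session → 2
11 end Breakout Block → 1
11 start Breakout Session → 2
12 end Plenary Presentation → 1
12 start Lightning Session → 2
14 end Breakout Session → 1
18 end Lightning Session → 0
19 start Poster Talk → 1
21 start Panel Block → 2
22 end Poster Talk → 1
23 start Invited Q&A → 2
24 end Panel Block → 1
27 end Invited Q&A → 0
27 start Plenary Talk → 1
29 end Plenary Talk → 0
Peak is 3, at 7 (Breakout Block, Plenary Presentation, Plenary Session).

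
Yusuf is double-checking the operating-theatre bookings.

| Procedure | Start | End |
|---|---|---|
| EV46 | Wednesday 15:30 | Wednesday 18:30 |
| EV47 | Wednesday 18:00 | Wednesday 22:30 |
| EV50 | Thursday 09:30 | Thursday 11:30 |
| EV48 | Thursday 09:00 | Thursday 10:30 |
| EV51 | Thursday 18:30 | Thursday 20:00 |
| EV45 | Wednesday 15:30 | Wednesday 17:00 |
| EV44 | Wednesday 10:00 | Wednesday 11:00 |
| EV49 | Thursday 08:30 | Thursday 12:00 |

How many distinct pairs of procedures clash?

5

Sorted by start: EV44, EV45, EV46, EV47, EV49, EV48, EV50, EV51.
EV45 starts after EV44 ends; EV44 is clear from here.
EV46 starts before EV45 ends → EV45 and EV46 overlap.
EV47 starts after EV45 ends; EV45 is clear from here.
EV47 starts before EV46 ends → EV46 and EV47 overlap.
EV49 starts after EV46 ends; EV46 is clear from here.
EV49 starts after EV47 ends; EV47 is clear from here.
EV48 starts before EV49 ends → EV49 and EV48 overlap.
EV50 starts before EV49 ends → EV49 and EV50 overlap.
EV51 starts after EV49 ends.
EV50 starts before EV48 ends → EV48 and EV50 overlap.
EV51 starts after EV48 ends.
EV51 starts after EV50 ends.
Overlapping pairs: EV45 & EV46, EV46 & EV47, EV48 & EV49, EV48 & EV50, EV49 & EV50 — 5 in total.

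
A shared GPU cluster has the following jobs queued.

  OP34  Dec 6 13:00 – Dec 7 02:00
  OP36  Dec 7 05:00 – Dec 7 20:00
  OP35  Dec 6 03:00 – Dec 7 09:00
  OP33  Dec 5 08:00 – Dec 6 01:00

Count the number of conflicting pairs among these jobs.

2

Sorted by start: OP33, OP35, OP34, OP36.
OP35 starts after OP33 ends; OP33 is clear from here.
OP34 starts before OP35 ends → OP35 and OP34 overlap.
OP36 starts before OP35 ends → OP35 and OP36 overlap.
OP36 starts after OP34 ends.
Overlapping pairs: OP34 & OP35, OP35 & OP36 — 2 in total.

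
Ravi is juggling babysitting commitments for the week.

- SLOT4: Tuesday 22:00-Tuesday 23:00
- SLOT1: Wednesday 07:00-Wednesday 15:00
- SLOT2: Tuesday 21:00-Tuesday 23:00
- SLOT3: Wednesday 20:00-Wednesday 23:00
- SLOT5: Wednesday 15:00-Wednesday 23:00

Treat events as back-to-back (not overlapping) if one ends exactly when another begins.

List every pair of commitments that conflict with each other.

Sorted by start: SLOT2, SLOT4, SLOT1, SLOT5, SLOT3.
SLOT4 starts before SLOT2 ends → SLOT2 and SLOT4 overlap.
SLOT1 starts after SLOT2 ends — done with SLOT2.
SLOT1 starts after SLOT4 ends — done with SLOT4.
SLOT5 starts exactly when SLOT1 ends (back-to-back, no overlap) — done with SLOT1.
SLOT3 starts before SLOT5 ends → SLOT5 and SLOT3 overlap.

SLOT2 & SLOT4, SLOT3 & SLOT5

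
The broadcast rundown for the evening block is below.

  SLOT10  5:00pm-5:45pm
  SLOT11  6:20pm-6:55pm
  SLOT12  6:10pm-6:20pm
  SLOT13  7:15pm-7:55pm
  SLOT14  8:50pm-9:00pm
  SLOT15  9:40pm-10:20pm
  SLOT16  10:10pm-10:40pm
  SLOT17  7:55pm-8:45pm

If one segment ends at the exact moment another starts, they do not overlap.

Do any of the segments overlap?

Yes

Sorted by start: SLOT10, SLOT12, SLOT11, SLOT13, SLOT17, SLOT14, SLOT15, SLOT16.
SLOT12 starts after SLOT10 ends, so nothing later overlaps SLOT10 either.
SLOT11 starts exactly when SLOT12 ends (back-to-back, no overlap), so nothing later overlaps SLOT12 either.
SLOT13 starts after SLOT11 ends, so nothing later overlaps SLOT11 either.
SLOT17 starts exactly when SLOT13 ends (back-to-back, no overlap), so nothing later overlaps SLOT13 either.
SLOT14 starts after SLOT17 ends, so nothing later overlaps SLOT17 either.
SLOT15 starts after SLOT14 ends, so nothing later overlaps SLOT14 either.
SLOT16 starts before SLOT15 ends → SLOT15 and SLOT16 overlap.
That's a conflict, so the schedule is not conflict-free.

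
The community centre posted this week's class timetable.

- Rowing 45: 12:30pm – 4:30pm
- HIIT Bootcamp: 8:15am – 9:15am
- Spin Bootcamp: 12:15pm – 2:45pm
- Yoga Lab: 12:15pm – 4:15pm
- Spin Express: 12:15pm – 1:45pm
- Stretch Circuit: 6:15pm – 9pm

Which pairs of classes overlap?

Sorted by start: HIIT Bootcamp, Spin Express, Yoga Lab, Spin Bootcamp, Rowing 45, Stretch Circuit.
Spin Express starts after HIIT Bootcamp ends — done with HIIT Bootcamp.
Yoga Lab starts before Spin Express ends → Spin Express and Yoga Lab overlap.
Spin Bootcamp starts before Spin Express ends → Spin Express and Spin Bootcamp overlap.
Rowing 45 starts before Spin Express ends → Spin Express and Rowing 45 overlap.
Stretch Circuit starts after Spin Express ends.
Spin Bootcamp starts before Yoga Lab ends → Yoga Lab and Spin Bootcamp overlap.
Rowing 45 starts before Yoga Lab ends → Yoga Lab and Rowing 45 overlap.
Stretch Circuit starts after Yoga Lab ends.
Rowing 45 starts before Spin Bootcamp ends → Spin Bootcamp and Rowing 45 overlap.
Stretch Circuit starts after Spin Bootcamp ends.
Stretch Circuit starts after Rowing 45 ends.

Rowing 45 & Spin Bootcamp, Rowing 45 & Spin Express, Rowing 45 & Yoga Lab, Spin Bootcamp & Spin Express, Spin Bootcamp & Yoga Lab, Spin Express & Yoga Lab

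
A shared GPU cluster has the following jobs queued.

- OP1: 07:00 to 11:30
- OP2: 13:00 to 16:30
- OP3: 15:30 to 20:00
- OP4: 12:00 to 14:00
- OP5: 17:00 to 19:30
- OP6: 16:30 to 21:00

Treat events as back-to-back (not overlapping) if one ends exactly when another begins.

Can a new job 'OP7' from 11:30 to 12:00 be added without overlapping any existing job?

OP1: ends 11:30 at or before OP7 starts 11:30 → clear.
OP4: starts 12:00 at or after OP7 ends 12:00 → clear.
OP2: starts 13:00 at or after OP7 ends 12:00 → clear.
OP3: starts 15:30 at or after OP7 ends 12:00 → clear.
OP6: starts 16:30 at or after OP7 ends 12:00 → clear.
OP5: starts 17:00 at or after OP7 ends 12:00 → clear.

Yes — the slot is free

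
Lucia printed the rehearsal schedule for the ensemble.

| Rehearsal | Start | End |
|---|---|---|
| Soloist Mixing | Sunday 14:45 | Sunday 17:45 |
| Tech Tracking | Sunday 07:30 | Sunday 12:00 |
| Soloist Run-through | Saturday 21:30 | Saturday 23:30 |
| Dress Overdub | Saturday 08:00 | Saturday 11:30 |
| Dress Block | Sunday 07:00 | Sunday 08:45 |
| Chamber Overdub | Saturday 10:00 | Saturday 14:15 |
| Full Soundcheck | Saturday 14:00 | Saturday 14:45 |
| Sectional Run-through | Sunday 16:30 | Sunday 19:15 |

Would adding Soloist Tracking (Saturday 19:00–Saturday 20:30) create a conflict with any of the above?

Dress Overdub: ends Saturday 11:30 at or before Soloist Tracking starts Saturday 19:00 → clear.
Chamber Overdub: ends Saturday 14:15 at or before Soloist Tracking starts Saturday 19:00 → clear.
Full Soundcheck: ends Saturday 14:45 at or before Soloist Tracking starts Saturday 19:00 → clear.
Soloist Run-through: starts Saturday 21:30 at or after Soloist Tracking ends Saturday 20:30 → clear.
Dress Block: starts Sunday 07:00 at or after Soloist Tracking ends Saturday 20:30 → clear.
Tech Tracking: starts Sunday 07:30 at or after Soloist Tracking ends Saturday 20:30 → clear.
Soloist Mixing: starts Sunday 14:45 at or after Soloist Tracking ends Saturday 20:30 → clear.
Sectional Run-through: starts Sunday 16:30 at or after Soloist Tracking ends Saturday 20:30 → clear.

No — it doesn't clash with anything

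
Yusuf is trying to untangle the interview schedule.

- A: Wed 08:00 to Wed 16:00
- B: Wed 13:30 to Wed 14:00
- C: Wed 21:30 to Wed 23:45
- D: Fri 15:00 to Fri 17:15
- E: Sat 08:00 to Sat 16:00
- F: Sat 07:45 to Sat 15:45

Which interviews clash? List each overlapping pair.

A & B, E & F

Sorted by start: A, B, C, D, F, E.
B starts before A ends → A and B overlap.
C starts after A ends; A is clear from here.
C starts after B ends; B is clear from here.
D starts after C ends; C is clear from here.
F starts after D ends; D is clear from here.
E starts before F ends → F and E overlap.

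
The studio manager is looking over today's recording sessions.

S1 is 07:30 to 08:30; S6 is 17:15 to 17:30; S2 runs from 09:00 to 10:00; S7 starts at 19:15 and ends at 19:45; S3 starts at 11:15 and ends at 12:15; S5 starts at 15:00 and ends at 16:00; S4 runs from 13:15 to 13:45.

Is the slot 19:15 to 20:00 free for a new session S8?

No — it overlaps S7

S1: ends 08:30 at or before S8 starts 19:15 → clear.
S2: ends 10:00 at or before S8 starts 19:15 → clear.
S3: ends 12:15 at or before S8 starts 19:15 → clear.
S4: ends 13:45 at or before S8 starts 19:15 → clear.
S5: ends 16:00 at or before S8 starts 19:15 → clear.
S6: ends 17:30 at or before S8 starts 19:15 → clear.
S7: starts 19:15 before S8 ends 20:00, and ends 19:45 after S8 starts 19:15 → overlap.
S8 overlaps S7.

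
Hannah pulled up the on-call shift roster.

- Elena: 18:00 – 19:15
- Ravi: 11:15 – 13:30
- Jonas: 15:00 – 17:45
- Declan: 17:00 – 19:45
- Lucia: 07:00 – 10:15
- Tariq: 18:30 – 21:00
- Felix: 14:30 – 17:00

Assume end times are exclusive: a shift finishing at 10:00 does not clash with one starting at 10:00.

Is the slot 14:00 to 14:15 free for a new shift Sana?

Yes — the slot is free

Lucia: ends 10:15 at or before Sana starts 14:00 → clear.
Ravi: ends 13:30 at or before Sana starts 14:00 → clear.
Felix: starts 14:30 at or after Sana ends 14:15 → clear.
Jonas: starts 15:00 at or after Sana ends 14:15 → clear.
Declan: starts 17:00 at or after Sana ends 14:15 → clear.
Elena: starts 18:00 at or after Sana ends 14:15 → clear.
Tariq: starts 18:30 at or after Sana ends 14:15 → clear.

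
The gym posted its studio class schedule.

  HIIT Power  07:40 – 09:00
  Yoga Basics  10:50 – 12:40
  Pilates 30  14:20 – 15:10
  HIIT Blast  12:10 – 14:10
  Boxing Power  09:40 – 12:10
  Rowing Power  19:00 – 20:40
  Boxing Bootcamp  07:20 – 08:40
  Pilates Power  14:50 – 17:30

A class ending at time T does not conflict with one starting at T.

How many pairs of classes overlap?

Sorted by start: Boxing Bootcamp, HIIT Power, Boxing Power, Yoga Basics, HIIT Blast, Pilates 30, Pilates Power, Rowing Power.
HIIT Power starts before Boxing Bootcamp ends → Boxing Bootcamp and HIIT Power overlap.
Boxing Power starts after Boxing Bootcamp ends; Boxing Bootcamp is clear from here.
Boxing Power starts after HIIT Power ends; HIIT Power is clear from here.
Yoga Basics starts before Boxing Power ends → Boxing Power and Yoga Basics overlap.
HIIT Blast starts exactly when Boxing Power ends (back-to-back, no overlap); Boxing Power is clear from here.
HIIT Blast starts before Yoga Basics ends → Yoga Basics and HIIT Blast overlap.
Pilates 30 starts after Yoga Basics ends; Yoga Basics is clear from here.
Pilates 30 starts after HIIT Blast ends; HIIT Blast is clear from here.
Pilates Power starts before Pilates 30 ends → Pilates 30 and Pilates Power overlap.
Rowing Power starts after Pilates 30 ends.
Rowing Power starts after Pilates Power ends.
Overlapping pairs: Boxing Bootcamp & HIIT Power, Boxing Power & Yoga Basics, HIIT Blast & Yoga Basics, Pilates 30 & Pilates Power — 4 in total.

4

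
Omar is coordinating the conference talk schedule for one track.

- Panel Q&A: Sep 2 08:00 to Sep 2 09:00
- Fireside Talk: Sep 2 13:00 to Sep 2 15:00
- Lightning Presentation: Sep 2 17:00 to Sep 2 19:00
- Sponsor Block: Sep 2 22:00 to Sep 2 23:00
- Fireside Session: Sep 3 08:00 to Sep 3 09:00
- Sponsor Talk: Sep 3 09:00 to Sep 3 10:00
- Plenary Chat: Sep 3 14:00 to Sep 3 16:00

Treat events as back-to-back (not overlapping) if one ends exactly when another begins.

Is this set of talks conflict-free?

Two intervals overlap when each starts before the other ends.
Sorted by start: Panel Q&A, Fireside Talk, Lightning Presentation, Sponsor Block, Fireside Session, Sponsor Talk, Plenary Chat.
Fireside Talk starts after Panel Q&A ends — done with Panel Q&A.
Lightning Presentation starts after Fireside Talk ends — done with Fireside Talk.
Sponsor Block starts after Lightning Presentation ends — done with Lightning Presentation.
Fireside Session starts after Sponsor Block ends — done with Sponsor Block.
Sponsor Talk starts exactly when Fireside Session ends (back-to-back, no overlap) — done with Fireside Session.
Plenary Chat starts after Sponsor Talk ends.
Every pair is clear; the schedule has no overlaps.

Yes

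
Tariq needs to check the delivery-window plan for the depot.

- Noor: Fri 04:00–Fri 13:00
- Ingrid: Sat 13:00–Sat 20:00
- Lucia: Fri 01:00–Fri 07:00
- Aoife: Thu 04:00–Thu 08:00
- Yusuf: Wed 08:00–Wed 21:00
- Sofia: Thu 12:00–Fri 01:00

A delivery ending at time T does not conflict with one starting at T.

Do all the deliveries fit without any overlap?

Two intervals overlap when each starts before the other ends.
Sorted by start: Yusuf, Aoife, Sofia, Lucia, Noor, Ingrid.
Aoife starts after Yusuf ends, so nothing later overlaps Yusuf either.
Sofia starts after Aoife ends, so nothing later overlaps Aoife either.
Lucia starts exactly when Sofia ends (back-to-back, no overlap), so nothing later overlaps Sofia either.
Noor starts before Lucia ends → Lucia and Noor overlap.
That's a conflict, so the schedule is not conflict-free.

No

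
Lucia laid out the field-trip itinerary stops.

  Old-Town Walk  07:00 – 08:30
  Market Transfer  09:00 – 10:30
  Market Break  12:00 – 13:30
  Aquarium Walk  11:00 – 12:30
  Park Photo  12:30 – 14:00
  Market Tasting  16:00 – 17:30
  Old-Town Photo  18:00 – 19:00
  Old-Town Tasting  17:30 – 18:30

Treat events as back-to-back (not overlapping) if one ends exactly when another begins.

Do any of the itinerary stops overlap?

Yes

Two intervals overlap when each starts before the other ends.
Sorted by start: Old-Town Walk, Market Transfer, Aquarium Walk, Market Break, Park Photo, Market Tasting, Old-Town Tasting, Old-Town Photo.
Market Transfer starts after Old-Town Walk ends; Old-Town Walk is clear from here.
Aquarium Walk starts after Market Transfer ends; Market Transfer is clear from here.
Market Break starts before Aquarium Walk ends → Aquarium Walk and Market Break overlap.
That's a conflict, so the schedule is not conflict-free.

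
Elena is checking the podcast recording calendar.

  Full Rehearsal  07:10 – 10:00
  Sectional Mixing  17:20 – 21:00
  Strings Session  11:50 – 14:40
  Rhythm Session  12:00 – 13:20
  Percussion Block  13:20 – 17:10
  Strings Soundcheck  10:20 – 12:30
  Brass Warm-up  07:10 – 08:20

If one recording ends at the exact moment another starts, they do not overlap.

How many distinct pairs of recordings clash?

Sorted by start: Full Rehearsal, Brass Warm-up, Strings Soundcheck, Strings Session, Rhythm Session, Percussion Block, Sectional Mixing.
Brass Warm-up starts before Full Rehearsal ends → Full Rehearsal and Brass Warm-up overlap.
Strings Soundcheck starts after Full Rehearsal ends, so nothing later overlaps Full Rehearsal either.
Strings Soundcheck starts after Brass Warm-up ends, so nothing later overlaps Brass Warm-up either.
Strings Session starts before Strings Soundcheck ends → Strings Soundcheck and Strings Session overlap.
Rhythm Session starts before Strings Soundcheck ends → Strings Soundcheck and Rhythm Session overlap.
Percussion Block starts after Strings Soundcheck ends, so nothing later overlaps Strings Soundcheck either.
Rhythm Session starts before Strings Session ends → Strings Session and Rhythm Session overlap.
Percussion Block starts before Strings Session ends → Strings Session and Percussion Block overlap.
Sectional Mixing starts after Strings Session ends.
Percussion Block starts exactly when Rhythm Session ends (back-to-back, no overlap), so nothing later overlaps Rhythm Session either.
Sectional Mixing starts after Percussion Block ends.
Overlapping pairs: Brass Warm-up & Full Rehearsal, Percussion Block & Strings Session, Rhythm Session & Strings Session, Rhythm Session & Strings Soundcheck, Strings Session & Strings Soundcheck — 5 in total.

5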